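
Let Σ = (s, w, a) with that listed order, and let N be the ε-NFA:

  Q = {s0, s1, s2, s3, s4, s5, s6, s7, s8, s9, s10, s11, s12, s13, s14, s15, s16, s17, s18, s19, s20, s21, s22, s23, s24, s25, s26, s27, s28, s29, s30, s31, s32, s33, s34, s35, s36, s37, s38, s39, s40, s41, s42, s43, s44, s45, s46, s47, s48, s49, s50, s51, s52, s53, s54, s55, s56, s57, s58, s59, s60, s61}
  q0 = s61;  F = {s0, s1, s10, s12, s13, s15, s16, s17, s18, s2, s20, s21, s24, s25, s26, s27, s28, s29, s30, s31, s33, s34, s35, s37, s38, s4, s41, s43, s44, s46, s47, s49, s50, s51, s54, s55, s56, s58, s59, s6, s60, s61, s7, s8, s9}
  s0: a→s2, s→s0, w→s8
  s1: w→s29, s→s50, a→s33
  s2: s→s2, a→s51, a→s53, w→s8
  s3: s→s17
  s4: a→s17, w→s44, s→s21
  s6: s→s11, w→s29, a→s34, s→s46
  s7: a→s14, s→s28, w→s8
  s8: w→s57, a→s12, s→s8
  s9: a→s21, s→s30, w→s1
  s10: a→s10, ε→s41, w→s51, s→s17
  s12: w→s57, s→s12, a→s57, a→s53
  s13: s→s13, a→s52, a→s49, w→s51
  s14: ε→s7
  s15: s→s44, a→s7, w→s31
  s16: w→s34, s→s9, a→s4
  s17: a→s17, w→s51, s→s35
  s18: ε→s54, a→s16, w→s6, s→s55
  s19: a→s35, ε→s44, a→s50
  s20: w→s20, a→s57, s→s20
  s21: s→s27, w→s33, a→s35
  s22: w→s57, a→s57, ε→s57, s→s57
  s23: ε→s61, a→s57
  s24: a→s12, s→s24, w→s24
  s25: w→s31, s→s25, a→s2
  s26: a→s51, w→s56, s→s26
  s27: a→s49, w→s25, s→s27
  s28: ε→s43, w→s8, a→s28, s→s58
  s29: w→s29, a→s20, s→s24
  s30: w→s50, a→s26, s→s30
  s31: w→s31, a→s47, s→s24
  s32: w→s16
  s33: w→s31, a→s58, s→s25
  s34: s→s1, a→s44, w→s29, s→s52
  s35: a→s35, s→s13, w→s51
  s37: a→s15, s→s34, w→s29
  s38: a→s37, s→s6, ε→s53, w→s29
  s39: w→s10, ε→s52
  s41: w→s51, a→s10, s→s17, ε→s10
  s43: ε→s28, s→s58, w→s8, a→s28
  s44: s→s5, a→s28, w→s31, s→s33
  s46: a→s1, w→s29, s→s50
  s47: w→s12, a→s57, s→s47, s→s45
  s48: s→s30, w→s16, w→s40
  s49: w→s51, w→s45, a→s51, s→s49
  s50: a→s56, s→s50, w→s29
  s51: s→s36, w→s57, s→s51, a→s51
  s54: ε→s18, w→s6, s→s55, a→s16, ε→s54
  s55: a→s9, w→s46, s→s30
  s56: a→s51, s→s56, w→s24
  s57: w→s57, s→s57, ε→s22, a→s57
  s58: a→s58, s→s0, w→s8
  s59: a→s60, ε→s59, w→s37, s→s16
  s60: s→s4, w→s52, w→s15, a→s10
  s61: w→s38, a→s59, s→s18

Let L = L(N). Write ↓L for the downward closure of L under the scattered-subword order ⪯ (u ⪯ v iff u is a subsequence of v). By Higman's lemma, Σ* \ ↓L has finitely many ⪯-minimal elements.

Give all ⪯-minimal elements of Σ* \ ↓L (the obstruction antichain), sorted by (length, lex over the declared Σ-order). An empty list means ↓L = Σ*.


A = [wwaa, wwsaw, aaaww, sssaaw].

|Q|=62, |F|=45, |δ|=175 (15 ε).
min D↑ (43 st, q0=0, F={26}): 0:s→1,w→2,a→3 1:s→4,w→5,a→6 2:s→5,w→7,a→8 3:s→6,w→8,a→9 4:s→10,w→11,a→12 5:s→11,w→7,a→13 6:s→12,w→13,a→14 7:s→15,w→7,a→16 8:s→13,w→7,a→17 9:s→14,w→17,a→18 10:s→10,w→19,a→20 11:s→19,w→7,a→21 12:s→10,w→21,a→22 13:s→21,w→7,a→23 14:s→22,w→23,a→24 15:s→15,w→15,a→25 16:s→16,w→16,a→26 17:s→23,w→27,a→28 18:s→24,w→29,a→18 19:s→19,w→7,a→30 20:s→20,w→30,a→29 21:s→19,w→7,a→31 22:s→32,w→31,a→33 23:s→31,w→27,a→34 24:s→33,w→29,a→24 25:s→25,w→26,a→26 26:s→26,w→26,a→26 27:s→15,w→27,a→35 28:s→34,w→36,a→28 29:s→29,w→26,a→29 30:s→30,w→15,a→29 31:s→37,w→27,a→38 32:s→32,w→37,a→39 33:s→40,w→29,a→33 34:s→38,w→36,a→34 35:s→35,w→25,a→26 36:s→36,w→26,a→25 37:s→37,w→27,a→41 38:s→42,w→36,a→38 39:s→39,w→29,a→29 40:s→40,w→29,a→39 41:s→41,w→36,a→29 42:s→42,w→36,a→41 (ε-aug+det+¬).
'wwaa': N↓-sim [54, 35, 11, 7, 3] end={s22,s53,s57} rej; 4/4 del acc.
'wwsaw': |S_i|=[54, 35, 11, 9, 4, 2] end={s22,s57} — reject; 5/5 del acc.
'aaaww': N↓-sim [54, 46, 37, 23, 8, 2] end={s22,s57} — reject; 5/5 deletions ∈↓L.
'sssaaw': run [54, 44, 34, 24, 16, 6, 2] end={s22,s57} ∉↓L; 6/6 deletions ∈↓L.
4 minimals (antichain).


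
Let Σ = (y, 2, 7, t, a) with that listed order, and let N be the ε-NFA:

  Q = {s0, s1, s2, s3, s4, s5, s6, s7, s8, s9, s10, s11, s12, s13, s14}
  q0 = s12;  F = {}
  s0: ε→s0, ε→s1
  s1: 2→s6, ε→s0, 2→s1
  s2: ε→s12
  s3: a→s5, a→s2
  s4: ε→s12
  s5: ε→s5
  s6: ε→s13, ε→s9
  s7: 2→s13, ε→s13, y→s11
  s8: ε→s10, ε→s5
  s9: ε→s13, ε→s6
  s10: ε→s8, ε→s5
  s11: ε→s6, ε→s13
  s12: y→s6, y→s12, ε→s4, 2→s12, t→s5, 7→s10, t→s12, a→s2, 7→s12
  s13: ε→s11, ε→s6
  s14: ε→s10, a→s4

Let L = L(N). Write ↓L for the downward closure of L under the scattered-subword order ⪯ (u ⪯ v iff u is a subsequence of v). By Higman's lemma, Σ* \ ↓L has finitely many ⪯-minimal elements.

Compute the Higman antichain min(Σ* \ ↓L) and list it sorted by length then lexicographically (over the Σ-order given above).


|Q|=15, |F|=0, |δ|=36 (21 ε).
min D↑ (1 st, q0=0, F={0}): 0:y→0,2→0,7→0,t→0,a→0.
ε ∈ L(D↑) ⇒ ↓L = ∅.

Antichain: [ε].


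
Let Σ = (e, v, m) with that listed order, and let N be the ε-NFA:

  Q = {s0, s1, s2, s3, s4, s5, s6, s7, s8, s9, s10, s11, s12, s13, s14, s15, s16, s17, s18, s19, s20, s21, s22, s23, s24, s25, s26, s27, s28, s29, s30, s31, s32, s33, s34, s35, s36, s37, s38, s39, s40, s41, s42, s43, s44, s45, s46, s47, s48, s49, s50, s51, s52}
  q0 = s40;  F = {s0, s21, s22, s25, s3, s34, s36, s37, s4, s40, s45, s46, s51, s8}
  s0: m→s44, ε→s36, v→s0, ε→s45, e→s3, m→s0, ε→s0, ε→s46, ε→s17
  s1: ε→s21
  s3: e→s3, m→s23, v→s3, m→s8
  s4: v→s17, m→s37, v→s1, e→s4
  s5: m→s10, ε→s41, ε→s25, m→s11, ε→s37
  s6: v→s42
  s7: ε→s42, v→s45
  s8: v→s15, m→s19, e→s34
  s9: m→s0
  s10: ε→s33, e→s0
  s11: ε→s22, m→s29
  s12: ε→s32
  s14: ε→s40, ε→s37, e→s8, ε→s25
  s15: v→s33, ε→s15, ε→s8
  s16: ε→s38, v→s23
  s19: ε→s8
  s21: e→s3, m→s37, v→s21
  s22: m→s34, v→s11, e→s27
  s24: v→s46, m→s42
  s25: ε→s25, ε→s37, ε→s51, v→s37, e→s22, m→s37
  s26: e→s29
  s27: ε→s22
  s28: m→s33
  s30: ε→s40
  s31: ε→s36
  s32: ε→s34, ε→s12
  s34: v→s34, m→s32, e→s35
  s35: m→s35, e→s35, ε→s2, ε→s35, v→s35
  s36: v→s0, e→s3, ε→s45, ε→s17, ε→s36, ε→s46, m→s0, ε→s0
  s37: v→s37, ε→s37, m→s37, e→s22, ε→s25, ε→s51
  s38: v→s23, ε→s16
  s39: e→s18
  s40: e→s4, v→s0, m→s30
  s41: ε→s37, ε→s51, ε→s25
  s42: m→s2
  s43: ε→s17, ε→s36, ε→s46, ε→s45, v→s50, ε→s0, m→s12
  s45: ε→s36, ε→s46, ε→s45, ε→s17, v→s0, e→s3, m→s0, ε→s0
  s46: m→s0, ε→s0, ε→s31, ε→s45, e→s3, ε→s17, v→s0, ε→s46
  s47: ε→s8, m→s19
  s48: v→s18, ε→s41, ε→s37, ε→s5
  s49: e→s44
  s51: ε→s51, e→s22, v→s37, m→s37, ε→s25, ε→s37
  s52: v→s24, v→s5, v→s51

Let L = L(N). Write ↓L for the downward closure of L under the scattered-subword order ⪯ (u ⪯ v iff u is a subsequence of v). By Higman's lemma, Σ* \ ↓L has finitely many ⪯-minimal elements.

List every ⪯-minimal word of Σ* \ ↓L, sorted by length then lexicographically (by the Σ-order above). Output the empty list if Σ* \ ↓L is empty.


A = [ememe, vemee].

|Q|=53, |F|=14, |δ|=137 (64 ε).
min D↑ (10 st, q0=0, F={9}): 0:e→1,v→2,m→0 1:e→1,v→3,m→4 2:e→5,v→2,m→2 3:e→5,v→3,m→4 4:e→6,v→4,m→4 5:e→5,v→5,m→7 6:e→6,v→6,m→8 7:e→8,v→7,m→7 8:e→9,v→8,m→8 9:e→9,v→9,m→9 (ε-aug+det+¬).
'ememe': N↓-sim [30, 22, 17, 9, 6, 2] end={s2,s35} rej; 5/5 del acc.
'vemee': run [30, 27, 15, 11, 5, 2] end={s2,s35} — reject; 5/5 del acc.
2 minimals (antichain).


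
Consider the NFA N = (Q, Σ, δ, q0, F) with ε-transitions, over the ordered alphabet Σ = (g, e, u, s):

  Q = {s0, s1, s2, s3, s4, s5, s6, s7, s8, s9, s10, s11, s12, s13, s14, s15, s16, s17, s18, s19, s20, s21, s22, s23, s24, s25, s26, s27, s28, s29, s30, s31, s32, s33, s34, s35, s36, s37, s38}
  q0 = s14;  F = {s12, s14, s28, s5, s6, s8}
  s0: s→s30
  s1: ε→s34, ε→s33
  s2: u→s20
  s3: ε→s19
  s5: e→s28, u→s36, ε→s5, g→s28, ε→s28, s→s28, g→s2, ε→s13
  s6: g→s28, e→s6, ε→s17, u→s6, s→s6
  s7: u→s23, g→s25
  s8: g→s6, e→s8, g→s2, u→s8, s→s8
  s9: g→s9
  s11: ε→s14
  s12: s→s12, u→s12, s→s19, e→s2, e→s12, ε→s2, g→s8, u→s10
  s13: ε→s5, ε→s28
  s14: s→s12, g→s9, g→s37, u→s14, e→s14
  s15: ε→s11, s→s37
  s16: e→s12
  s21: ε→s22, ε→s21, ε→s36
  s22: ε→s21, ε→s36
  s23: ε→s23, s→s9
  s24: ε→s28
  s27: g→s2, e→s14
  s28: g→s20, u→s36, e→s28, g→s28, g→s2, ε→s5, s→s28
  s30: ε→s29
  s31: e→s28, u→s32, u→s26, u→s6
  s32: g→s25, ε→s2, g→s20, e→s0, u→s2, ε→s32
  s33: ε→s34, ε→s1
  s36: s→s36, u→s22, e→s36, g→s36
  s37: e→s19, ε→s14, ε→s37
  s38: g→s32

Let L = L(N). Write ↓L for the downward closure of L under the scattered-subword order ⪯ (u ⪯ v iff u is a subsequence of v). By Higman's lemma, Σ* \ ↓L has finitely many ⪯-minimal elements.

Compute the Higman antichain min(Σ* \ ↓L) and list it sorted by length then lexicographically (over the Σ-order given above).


Antichain: [sgggu].

|Q|=39, |F|=6, |δ|=83 (27 ε).
min D↑ (6 st, q0=0, F={5}): 0:g→0,e→0,u→0,s→1 1:g→2,e→1,u→1,s→1 2:g→3,e→2,u→2,s→2 3:g→4,e→3,u→3,s→3 4:g→4,e→4,u→5,s→4 5:g→5,e→5,u→5,s→5 (ε-aug+det+¬).
'sgggu': |S_i|=[17, 14, 11, 10, 8, 4] end={s20,s21,s22,s36} ∉↓L; 5/5 single-dels accept.
1 words, ⪯-incomp.


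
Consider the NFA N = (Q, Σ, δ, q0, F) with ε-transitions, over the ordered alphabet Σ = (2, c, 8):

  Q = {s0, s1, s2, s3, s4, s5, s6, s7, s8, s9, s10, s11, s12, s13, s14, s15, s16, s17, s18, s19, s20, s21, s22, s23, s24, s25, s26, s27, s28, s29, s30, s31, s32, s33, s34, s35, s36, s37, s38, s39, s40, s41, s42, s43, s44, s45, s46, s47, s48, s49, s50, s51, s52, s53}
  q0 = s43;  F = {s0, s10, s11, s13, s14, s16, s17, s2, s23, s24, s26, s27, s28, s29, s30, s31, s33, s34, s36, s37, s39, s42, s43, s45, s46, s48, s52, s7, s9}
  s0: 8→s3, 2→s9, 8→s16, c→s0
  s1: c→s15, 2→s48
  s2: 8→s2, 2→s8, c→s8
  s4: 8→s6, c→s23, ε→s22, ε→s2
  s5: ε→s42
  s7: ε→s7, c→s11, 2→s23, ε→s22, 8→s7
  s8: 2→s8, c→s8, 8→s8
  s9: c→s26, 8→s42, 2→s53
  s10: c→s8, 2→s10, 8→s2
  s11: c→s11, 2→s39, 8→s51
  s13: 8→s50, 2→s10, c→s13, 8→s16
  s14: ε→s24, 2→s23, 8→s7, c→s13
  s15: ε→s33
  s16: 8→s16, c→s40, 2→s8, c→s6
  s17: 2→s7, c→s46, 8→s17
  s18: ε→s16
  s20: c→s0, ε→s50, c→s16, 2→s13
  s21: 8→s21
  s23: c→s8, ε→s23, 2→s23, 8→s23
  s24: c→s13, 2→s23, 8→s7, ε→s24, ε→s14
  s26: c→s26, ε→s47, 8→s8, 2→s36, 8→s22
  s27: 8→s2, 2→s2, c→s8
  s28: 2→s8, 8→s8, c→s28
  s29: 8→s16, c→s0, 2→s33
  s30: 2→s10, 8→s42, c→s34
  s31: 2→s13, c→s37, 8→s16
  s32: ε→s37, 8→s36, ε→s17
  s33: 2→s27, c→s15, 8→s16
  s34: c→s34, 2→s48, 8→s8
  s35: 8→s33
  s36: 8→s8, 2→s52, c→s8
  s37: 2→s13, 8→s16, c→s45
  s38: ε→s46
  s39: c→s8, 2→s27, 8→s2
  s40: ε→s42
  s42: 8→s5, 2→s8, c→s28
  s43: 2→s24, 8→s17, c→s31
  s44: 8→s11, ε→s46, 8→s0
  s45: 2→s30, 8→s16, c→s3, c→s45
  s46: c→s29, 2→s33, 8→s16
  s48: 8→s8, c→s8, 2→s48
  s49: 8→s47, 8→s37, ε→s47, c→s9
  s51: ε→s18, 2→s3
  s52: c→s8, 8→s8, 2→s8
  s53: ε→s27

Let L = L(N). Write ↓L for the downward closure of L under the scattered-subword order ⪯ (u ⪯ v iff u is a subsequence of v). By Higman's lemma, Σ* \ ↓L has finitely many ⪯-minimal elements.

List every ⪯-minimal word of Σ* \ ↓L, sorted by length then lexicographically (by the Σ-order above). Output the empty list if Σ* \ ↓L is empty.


|Q|=54, |F|=29, |δ|=132 (21 ε).
min D↑ (29 st, q0=0, F={10}): 0:2→1,c→2,8→3 1:2→4,c→5,8→6 2:2→5,c→7,8→8 3:2→6,c→9,8→3 4:2→4,c→10,8→4 5:2→11,c→5,8→8 6:2→4,c→12,8→6 7:2→5,c→13,8→8 8:2→10,c→14,8→8 9:2→15,c→16,8→8 10:2→10,c→10,8→10 11:2→11,c→10,8→17 12:2→18,c→12,8→8 13:2→19,c→13,8→8 14:2→10,c→20,8→14 15:2→21,c→15,8→8 16:2→15,c→22,8→8 17:2→10,c→10,8→17 18:2→21,c→10,8→17 19:2→11,c→23,8→14 20:2→10,c→20,8→10 21:2→17,c→10,8→17 22:2→24,c→22,8→8 23:2→25,c→23,8→10 24:2→21,c→26,8→14 25:2→25,c→10,8→10 26:2→27,c→26,8→10 27:2→28,c→10,8→10 28:2→10,c→10,8→10 [Hopcroft].
'22c': N↓-sim [41, 33, 11, 1] end={s8} — reject; 3/3 del acc.
'c82': N↓-sim [41, 35, 13, 2] end={s3,s8} — reject; 3/3 single-dels accept.
'c8cc8': run [41, 35, 13, 6, 2, 1] end={s8} ∉↓L; 5/5 single-dels accept.
'ccc2c8': |S_i|=[41, 35, 33, 31, 19, 9, 2] end={s22,s8} rej; 6/6 single-dels accept.
'8c2222': |S_i|=[41, 30, 26, 20, 6, 3, 1] end={s8} ∉↓L; 6/6 del acc.
5 words, ⪯-incomp.

A = [22c, c82, c8cc8, ccc2c8, 8c2222].


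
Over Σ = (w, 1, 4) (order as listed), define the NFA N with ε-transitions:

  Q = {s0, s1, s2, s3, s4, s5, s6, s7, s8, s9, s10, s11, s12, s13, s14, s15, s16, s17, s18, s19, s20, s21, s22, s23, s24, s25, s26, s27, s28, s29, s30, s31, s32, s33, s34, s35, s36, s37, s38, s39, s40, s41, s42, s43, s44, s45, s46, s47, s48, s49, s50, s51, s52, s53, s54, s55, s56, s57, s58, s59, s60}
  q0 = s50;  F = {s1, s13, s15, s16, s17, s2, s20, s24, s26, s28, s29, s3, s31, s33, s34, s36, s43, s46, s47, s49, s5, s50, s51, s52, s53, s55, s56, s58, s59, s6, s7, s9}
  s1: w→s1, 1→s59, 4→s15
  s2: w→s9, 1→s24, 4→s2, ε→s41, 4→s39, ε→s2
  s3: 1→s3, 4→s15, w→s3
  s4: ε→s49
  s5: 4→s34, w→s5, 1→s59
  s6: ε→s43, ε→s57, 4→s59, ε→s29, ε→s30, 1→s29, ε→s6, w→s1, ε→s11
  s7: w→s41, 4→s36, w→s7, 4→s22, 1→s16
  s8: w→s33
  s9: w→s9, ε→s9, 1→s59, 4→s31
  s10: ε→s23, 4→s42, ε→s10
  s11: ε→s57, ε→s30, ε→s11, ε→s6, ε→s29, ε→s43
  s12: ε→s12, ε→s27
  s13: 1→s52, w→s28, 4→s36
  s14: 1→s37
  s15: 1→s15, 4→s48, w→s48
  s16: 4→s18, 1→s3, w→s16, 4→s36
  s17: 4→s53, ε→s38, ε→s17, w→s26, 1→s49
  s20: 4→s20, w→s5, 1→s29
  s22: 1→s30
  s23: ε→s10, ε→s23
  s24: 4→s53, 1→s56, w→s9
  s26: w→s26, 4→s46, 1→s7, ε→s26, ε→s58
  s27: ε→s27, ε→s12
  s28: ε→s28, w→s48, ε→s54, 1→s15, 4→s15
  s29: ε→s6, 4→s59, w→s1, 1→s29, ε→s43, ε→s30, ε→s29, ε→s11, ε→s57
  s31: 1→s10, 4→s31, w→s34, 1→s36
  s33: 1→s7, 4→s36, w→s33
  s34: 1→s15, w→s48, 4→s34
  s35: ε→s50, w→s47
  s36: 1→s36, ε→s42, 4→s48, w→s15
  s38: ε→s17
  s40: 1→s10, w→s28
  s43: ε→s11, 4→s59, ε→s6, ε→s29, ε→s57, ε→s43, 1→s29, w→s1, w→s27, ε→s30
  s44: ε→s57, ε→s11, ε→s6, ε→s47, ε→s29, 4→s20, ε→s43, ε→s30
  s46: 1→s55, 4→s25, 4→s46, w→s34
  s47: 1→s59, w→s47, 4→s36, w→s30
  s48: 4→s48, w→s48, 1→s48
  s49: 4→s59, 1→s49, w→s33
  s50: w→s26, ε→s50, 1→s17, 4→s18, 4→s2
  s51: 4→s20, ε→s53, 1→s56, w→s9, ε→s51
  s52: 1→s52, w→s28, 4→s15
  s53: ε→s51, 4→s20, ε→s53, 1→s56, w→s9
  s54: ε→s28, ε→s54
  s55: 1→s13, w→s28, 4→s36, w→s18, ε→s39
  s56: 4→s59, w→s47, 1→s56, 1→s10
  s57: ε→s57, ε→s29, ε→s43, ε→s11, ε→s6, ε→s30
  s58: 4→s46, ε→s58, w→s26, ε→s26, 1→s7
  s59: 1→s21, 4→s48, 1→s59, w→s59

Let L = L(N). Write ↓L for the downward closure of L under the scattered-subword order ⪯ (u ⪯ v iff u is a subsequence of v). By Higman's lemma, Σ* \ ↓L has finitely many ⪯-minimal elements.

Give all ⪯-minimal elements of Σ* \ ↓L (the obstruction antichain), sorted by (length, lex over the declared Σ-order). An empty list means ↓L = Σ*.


|Q|=61, |F|=32, |δ|=187 (68 ε).
min D↑ (29 st, q0=0, F={21}): 0:w→1,1→2,4→3 1:w→1,1→4,4→5 2:w→1,1→6,4→7 3:w→8,1→9,4→3 4:w→4,1→10,4→11 5:w→12,1→13,4→5 6:w→14,1→6,4→15 7:w→8,1→16,4→17 8:w→8,1→15,4→18 9:w→8,1→16,4→7 10:w→10,1→19,4→11 11:w→20,1→11,4→21 12:w→21,1→20,4→12 13:w→22,1→23,4→11 14:w→14,1→4,4→11 15:w→15,1→15,4→21 16:w→24,1→16,4→15 17:w→25,1→26,4→17 18:w→12,1→11,4→18 19:w→19,1→19,4→20 20:w→21,1→20,4→21 21:w→21,1→21,4→21 22:w→21,1→20,4→20 23:w→22,1→27,4→11 24:w→24,1→15,4→11 25:w→25,1→15,4→12 26:w→28,1→26,4→15 27:w→22,1→27,4→20 28:w→28,1→15,4→20 (ε-aug+det+¬).
'w144': N↓-sim [49, 34, 21, 7, 1] end={s48} ∉↓L; 4/4 single-dels accept.
'w4ww': N↓-sim [49, 34, 19, 6, 1] end={s48} — reject; 4/4 single-dels accept.
'1144': N↓-sim [49, 47, 33, 9, 1] end={s48} — reject; 4/4 single-dels accept.
'4w14': run [49, 39, 20, 8, 2] end={s42,s48} ∉↓L; 4/4 deletions ∈↓L.
'w1114w': |S_i|=[49, 34, 21, 14, 10, 2, 1] end={s48} ∉↓L; 6/6 single-dels accept.
'144w4w': N↓-sim [49, 47, 36, 30, 12, 3, 1] end={s48} ∉↓L; 6/6 single-dels accept.
6 minimals (antichain).

min(Σ*\↓L) = [w144, w4ww, 1144, 4w14, w1114w, 144w4w].


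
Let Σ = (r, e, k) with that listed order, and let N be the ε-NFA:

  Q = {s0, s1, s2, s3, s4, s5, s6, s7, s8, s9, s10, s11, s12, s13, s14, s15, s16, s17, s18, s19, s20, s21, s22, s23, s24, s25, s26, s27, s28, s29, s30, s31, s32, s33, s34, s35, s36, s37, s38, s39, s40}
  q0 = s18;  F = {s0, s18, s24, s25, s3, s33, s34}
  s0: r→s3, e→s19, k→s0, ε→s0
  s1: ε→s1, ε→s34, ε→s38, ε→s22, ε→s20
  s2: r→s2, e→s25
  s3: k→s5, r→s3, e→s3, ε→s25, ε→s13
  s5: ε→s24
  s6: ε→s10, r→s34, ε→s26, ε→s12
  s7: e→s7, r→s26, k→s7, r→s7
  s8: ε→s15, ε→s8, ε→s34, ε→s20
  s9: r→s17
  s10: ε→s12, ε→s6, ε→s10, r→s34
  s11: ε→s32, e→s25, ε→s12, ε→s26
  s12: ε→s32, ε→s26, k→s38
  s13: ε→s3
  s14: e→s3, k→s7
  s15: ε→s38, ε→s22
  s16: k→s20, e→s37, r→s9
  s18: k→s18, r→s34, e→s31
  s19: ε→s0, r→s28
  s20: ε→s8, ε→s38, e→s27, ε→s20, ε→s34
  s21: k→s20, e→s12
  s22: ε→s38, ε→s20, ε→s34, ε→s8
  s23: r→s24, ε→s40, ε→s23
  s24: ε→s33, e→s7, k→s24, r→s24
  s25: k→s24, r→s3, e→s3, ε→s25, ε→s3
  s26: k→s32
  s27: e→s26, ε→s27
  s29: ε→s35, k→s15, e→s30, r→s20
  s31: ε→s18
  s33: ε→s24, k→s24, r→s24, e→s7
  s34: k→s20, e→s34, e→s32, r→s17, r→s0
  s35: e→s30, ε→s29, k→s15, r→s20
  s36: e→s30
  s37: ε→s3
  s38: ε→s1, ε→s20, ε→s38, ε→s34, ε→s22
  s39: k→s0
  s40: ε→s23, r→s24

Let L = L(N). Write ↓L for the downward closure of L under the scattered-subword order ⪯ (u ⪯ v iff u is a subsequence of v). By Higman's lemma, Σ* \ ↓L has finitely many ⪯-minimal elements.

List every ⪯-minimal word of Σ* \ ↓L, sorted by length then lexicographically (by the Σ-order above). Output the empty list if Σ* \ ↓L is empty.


min(Σ*\↓L) = [rrrke].

|Q|=41, |F|=7, |δ|=108 (53 ε).
min D↑ (6 st, q0=0, F={5}): 0:r→1,e→0,k→0 1:r→2,e→1,k→1 2:r→3,e→2,k→2 3:r→3,e→3,k→4 4:r→4,e→5,k→4 5:r→5,e→5,k→5 [Hopcroft].
'rrrke': N↓-sim [23, 21, 13, 10, 6, 3] end={s26,s32,s7} — reject; 5/5 del acc.
1 words, ⪯-incomp.


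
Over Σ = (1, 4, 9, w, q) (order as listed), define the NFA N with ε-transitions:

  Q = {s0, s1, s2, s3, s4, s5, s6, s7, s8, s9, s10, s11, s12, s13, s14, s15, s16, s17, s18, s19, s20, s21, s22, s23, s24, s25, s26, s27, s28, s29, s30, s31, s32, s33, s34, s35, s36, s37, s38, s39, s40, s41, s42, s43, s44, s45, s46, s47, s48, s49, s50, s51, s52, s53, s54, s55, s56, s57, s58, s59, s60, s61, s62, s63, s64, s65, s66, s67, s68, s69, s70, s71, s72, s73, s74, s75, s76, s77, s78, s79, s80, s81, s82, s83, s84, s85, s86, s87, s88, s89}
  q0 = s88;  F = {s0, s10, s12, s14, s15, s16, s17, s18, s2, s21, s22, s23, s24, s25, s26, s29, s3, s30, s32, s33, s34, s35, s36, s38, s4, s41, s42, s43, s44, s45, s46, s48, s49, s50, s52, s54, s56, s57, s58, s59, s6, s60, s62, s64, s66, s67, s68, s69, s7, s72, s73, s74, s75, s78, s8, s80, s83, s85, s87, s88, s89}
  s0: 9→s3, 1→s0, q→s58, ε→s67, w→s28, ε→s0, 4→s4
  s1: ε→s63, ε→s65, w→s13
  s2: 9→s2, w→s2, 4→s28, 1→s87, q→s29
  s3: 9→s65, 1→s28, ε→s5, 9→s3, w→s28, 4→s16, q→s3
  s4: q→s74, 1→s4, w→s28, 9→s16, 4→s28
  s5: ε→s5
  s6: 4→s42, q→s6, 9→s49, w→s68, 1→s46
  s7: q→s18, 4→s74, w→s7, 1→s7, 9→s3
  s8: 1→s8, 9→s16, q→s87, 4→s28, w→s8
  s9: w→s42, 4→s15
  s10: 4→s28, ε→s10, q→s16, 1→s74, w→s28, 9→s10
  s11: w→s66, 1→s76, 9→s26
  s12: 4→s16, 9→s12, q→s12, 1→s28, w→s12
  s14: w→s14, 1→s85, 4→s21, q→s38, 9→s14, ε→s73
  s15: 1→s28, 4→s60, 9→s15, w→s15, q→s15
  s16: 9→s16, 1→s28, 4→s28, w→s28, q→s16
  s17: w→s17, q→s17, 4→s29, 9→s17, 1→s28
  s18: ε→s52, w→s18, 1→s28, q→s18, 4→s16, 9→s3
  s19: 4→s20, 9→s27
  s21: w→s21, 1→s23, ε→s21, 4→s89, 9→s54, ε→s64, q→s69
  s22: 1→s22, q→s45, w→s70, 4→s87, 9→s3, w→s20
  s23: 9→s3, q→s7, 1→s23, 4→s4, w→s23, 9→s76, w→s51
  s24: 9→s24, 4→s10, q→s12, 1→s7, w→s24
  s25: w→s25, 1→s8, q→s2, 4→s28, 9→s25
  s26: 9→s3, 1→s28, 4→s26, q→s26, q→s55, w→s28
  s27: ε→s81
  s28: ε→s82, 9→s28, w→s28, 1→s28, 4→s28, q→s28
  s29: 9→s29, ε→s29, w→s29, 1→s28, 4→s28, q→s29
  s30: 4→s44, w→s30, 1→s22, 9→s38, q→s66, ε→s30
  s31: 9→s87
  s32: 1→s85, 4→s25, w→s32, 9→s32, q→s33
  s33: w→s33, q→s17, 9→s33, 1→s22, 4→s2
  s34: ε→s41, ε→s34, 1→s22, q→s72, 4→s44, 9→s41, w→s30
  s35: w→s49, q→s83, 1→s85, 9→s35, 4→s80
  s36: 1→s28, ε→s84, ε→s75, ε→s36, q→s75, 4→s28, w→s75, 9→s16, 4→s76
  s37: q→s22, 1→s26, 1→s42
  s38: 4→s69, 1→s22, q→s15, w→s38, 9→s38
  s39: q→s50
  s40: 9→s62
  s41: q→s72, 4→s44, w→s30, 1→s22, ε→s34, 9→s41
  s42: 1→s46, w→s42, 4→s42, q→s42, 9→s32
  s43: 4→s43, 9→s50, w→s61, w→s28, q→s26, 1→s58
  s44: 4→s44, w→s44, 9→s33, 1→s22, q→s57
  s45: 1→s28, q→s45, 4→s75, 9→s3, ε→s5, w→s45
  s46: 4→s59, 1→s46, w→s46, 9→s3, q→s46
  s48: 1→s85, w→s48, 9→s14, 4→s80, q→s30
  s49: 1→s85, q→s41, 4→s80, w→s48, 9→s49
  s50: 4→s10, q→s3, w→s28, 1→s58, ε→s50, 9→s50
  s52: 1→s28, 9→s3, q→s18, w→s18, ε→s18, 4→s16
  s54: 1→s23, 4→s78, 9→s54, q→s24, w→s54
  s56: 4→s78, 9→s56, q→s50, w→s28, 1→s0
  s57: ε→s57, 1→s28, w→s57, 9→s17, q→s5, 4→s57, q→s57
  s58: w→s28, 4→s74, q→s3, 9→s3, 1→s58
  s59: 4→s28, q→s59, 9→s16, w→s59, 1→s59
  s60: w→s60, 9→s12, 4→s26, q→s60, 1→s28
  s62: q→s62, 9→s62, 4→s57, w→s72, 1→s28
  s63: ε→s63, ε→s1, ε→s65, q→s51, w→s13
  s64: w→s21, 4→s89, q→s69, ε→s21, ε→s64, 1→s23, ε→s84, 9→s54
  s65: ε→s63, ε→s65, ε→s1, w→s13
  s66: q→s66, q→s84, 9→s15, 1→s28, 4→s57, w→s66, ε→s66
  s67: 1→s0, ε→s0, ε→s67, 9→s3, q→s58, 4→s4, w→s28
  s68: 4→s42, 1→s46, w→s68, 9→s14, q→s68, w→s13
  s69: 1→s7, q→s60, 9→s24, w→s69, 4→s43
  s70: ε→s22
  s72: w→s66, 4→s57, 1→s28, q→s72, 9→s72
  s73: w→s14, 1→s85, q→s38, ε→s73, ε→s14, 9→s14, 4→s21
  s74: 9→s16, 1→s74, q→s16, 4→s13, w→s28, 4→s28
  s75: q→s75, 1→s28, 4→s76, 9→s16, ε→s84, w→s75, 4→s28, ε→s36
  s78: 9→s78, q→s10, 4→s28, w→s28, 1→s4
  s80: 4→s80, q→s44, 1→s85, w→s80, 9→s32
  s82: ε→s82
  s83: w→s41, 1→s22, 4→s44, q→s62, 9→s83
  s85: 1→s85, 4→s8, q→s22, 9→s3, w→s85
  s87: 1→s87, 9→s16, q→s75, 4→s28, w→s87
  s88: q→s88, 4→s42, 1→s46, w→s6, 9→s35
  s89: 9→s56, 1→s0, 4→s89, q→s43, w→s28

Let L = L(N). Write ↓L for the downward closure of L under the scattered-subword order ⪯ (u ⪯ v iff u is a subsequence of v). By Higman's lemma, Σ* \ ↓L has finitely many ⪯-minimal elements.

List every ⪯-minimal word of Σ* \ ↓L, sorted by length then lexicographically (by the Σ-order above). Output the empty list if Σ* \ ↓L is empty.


|Q|=90, |F|=61, |δ|=382 (43 ε).
min D↑ (56 st, q0=0, F={13}): 0:1→1,4→2,9→3,w→4,q→0 1:1→1,4→5,9→6,w→1,q→1 2:1→1,4→2,9→7,w→2,q→2 3:1→8,4→9,9→3,w→10,q→11 4:1→1,4→2,9→10,w→12,q→4 5:1→5,4→13,9→14,w→5,q→5 6:1→13,4→14,9→6,w→13,q→6 7:1→8,4→15,9→7,w→7,q→16 8:1→8,4→17,9→6,w→8,q→18 9:1→8,4→9,9→7,w→9,q→19 10:1→8,4→9,9→10,w→20,q→21 11:1→18,4→19,9→11,w→21,q→22 12:1→1,4→2,9→23,w→12,q→12 13:1→13,4→13,9→13,w→13,q→13 14:1→13,4→13,9→14,w→13,q→14 15:1→17,4→13,9→15,w→15,q→24 16:1→18,4→24,9→16,w→16,q→25 17:1→17,4→13,9→14,w→17,q→26 18:1→18,4→26,9→6,w→18,q→27 19:1→18,4→19,9→16,w→19,q→28 20:1→8,4→9,9→23,w→20,q→29 21:1→18,4→19,9→21,w→29,q→30 22:1→13,4→28,9→22,w→30,q→22 23:1→8,4→31,9→23,w→23,q→32 24:1→26,4→13,9→24,w→24,q→33 25:1→13,4→33,9→25,w→25,q→25 26:1→26,4→13,9→14,w→26,q→34 27:1→13,4→34,9→6,w→27,q→27 28:1→13,4→28,9→25,w→28,q→28 29:1→18,4→19,9→32,w→29,q→35 30:1→13,4→28,9→30,w→35,q→30 31:1→36,4→37,9→38,w→31,q→39 32:1→18,4→39,9→32,w→32,q→40 33:1→13,4→13,9→33,w→33,q→33 34:1→13,4→13,9→14,w→34,q→34 35:1→13,4→28,9→40,w→35,q→35 36:1→36,4→41,9→6,w→36,q→42 37:1→43,4→37,9→44,w→13,q→45 38:1→36,4→46,9→38,w→38,q→47 39:1→42,4→45,9→47,w→39,q→48 40:1→13,4→48,9→40,w→40,q→40 41:1→41,4→13,9→14,w→13,q→49 42:1→42,4→49,9→6,w→42,q→50 43:1→43,4→41,9→6,w→13,q→51 44:1→43,4→46,9→44,w→13,q→52 45:1→51,4→45,9→52,w→13,q→53 46:1→41,4→13,9→46,w→13,q→54 47:1→42,4→54,9→47,w→47,q→55 48:1→13,4→53,9→55,w→48,q→48 49:1→49,4→13,9→14,w→13,q→14 50:1→13,4→14,9→6,w→50,q→50 51:1→51,4→49,9→6,w→13,q→6 52:1→51,4→54,9→52,w→13,q→6 53:1→13,4→53,9→6,w→13,q→53 54:1→49,4→13,9→54,w→13,q→14 55:1→13,4→14,9→55,w→55,q→55 [Hopcroft].
'144': |S_i|=[75, 32, 13, 4] end={s13,s28,s76,s82} ∉↓L; 3/3 deletions ∈↓L.
'191': run [75, 32, 11, 2] end={s28,s82} — reject; 3/3 single-dels accept.
'19w': N↓-sim [75, 32, 11, 3] end={s13,s28,s82} — reject; 3/3 del acc.
'4944': |S_i|=[75, 58, 43, 17, 4] end={s13,s28,s76,s82} — reject; 4/4 deletions ∈↓L.
'9qq1': N↓-sim [75, 69, 49, 28, 2] end={s28,s82} ∉↓L; 4/4 deletions ∈↓L.
'ww944w': |S_i|=[75, 71, 66, 56, 44, 25, 4] end={s13,s28,s61,s82} — reject; 6/6 del acc.
6 minimals (antichain).

A = [144, 191, 19w, 4944, 9qq1, ww944w].


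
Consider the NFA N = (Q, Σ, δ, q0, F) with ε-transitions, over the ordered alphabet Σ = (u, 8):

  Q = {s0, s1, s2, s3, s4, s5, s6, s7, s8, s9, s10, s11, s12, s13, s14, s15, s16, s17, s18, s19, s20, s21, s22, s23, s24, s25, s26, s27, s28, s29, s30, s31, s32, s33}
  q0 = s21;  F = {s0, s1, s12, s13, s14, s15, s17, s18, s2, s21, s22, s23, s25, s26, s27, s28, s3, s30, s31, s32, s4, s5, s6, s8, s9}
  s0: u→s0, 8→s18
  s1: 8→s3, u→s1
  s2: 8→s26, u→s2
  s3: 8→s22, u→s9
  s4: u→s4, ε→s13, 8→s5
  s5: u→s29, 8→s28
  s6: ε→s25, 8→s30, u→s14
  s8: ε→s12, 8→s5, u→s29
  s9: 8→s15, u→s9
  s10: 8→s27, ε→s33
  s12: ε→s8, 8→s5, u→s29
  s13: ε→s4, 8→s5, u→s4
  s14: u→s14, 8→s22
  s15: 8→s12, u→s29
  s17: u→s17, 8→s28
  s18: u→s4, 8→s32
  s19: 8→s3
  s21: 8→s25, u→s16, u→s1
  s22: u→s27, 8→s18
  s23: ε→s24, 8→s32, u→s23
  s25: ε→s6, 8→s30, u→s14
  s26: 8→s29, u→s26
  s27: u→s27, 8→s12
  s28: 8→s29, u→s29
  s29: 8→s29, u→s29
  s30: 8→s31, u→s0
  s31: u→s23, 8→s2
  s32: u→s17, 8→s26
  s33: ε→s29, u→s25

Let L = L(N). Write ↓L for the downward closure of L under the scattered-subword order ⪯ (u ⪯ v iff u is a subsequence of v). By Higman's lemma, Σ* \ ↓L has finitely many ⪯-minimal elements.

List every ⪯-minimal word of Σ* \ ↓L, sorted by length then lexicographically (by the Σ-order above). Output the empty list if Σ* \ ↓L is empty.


min(Σ*\↓L) = [u8u8u, 888888].

|Q|=34, |F|=25, |δ|=65 (9 ε).
min D↑ (23 st, q0=0, F={15}): 0:u→1,8→2 1:u→1,8→3 2:u→4,8→5 3:u→6,8→7 4:u→4,8→7 5:u→8,8→9 6:u→6,8→10 7:u→11,8→12 8:u→8,8→12 9:u→13,8→14 10:u→15,8→16 11:u→11,8→16 12:u→17,8→18 13:u→13,8→18 14:u→14,8→19 15:u→15,8→15 16:u→15,8→20 17:u→17,8→20 18:u→21,8→19 19:u→19,8→15 20:u→15,8→22 21:u→21,8→22 22:u→15,8→15 [Hopcroft].
'u8u8u': |S_i|=[28, 23, 16, 12, 6, 1] end={s29} rej; 5/5 single-dels accept.
'888888': run [28, 25, 20, 15, 7, 3, 1] end={s29} ∉↓L; 6/6 deletions ∈↓L.
2 obstructions.


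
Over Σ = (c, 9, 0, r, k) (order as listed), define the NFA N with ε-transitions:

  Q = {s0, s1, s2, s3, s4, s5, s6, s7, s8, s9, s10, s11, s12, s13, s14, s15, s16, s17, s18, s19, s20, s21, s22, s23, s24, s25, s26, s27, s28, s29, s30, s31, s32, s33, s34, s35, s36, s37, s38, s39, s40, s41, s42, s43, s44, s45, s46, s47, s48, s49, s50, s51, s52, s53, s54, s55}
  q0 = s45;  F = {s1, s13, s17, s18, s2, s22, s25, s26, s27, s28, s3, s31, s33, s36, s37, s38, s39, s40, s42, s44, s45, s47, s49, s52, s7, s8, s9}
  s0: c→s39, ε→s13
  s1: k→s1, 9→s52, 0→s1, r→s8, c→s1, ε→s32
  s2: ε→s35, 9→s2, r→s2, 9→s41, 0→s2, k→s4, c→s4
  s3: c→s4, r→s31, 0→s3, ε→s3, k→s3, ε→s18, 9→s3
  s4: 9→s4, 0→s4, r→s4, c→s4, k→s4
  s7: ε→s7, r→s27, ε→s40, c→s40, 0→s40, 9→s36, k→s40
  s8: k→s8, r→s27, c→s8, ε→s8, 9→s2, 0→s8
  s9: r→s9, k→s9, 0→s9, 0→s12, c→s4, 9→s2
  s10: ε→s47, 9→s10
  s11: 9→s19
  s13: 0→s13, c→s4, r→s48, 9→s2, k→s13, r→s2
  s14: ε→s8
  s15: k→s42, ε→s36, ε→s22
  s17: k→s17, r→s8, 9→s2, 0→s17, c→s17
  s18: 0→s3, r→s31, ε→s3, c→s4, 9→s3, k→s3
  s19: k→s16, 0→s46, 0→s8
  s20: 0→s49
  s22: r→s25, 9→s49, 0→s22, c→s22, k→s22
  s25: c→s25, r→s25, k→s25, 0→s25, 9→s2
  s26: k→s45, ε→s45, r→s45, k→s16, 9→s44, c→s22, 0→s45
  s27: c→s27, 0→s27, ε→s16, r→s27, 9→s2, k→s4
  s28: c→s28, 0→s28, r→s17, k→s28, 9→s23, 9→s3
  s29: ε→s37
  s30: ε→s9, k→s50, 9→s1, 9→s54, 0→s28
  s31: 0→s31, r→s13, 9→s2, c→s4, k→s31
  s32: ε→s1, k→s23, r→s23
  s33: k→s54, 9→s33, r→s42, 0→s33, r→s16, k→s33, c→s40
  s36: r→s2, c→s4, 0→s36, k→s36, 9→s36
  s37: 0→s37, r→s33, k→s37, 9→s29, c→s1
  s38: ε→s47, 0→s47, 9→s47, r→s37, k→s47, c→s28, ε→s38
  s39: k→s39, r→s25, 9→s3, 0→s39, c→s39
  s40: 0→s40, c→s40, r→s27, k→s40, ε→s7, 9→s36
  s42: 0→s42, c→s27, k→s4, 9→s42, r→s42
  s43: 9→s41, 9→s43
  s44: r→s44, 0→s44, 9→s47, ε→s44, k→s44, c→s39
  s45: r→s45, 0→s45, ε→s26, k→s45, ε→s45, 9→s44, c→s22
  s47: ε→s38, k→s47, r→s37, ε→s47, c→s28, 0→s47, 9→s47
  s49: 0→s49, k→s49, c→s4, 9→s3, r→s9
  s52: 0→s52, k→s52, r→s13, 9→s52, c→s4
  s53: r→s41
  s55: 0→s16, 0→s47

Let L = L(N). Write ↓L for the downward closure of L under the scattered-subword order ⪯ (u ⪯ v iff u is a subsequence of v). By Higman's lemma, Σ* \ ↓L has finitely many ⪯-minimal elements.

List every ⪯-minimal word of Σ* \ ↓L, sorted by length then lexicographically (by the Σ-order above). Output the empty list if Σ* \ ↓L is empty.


|Q|=56, |F|=27, |δ|=192 (26 ε).
min D↑ (24 st, q0=0, F={7}): 0:c→1,9→2,0→0,r→0,k→0 1:c→1,9→3,0→1,r→4,k→1 2:c→5,9→6,0→2,r→2,k→2 3:c→7,9→8,0→3,r→9,k→3 4:c→4,9→10,0→4,r→4,k→4 5:c→5,9→8,0→5,r→4,k→5 6:c→11,9→6,0→6,r→12,k→6 7:c→7,9→7,0→7,r→7,k→7 8:c→7,9→8,0→8,r→13,k→8 9:c→7,9→10,0→9,r→9,k→9 10:c→7,9→10,0→10,r→10,k→7 11:c→11,9→8,0→11,r→14,k→11 12:c→15,9→12,0→12,r→16,k→12 13:c→7,9→10,0→13,r→17,k→13 14:c→14,9→10,0→14,r→18,k→14 15:c→15,9→19,0→15,r→18,k→15 16:c→20,9→16,0→16,r→21,k→16 17:c→7,9→10,0→17,r→10,k→17 18:c→18,9→10,0→18,r→22,k→18 19:c→7,9→19,0→19,r→17,k→19 20:c→20,9→23,0→20,r→22,k→20 21:c→22,9→21,0→21,r→21,k→7 22:c→22,9→10,0→22,r→22,k→7 23:c→7,9→23,0→23,r→10,k→23.
'c9c': N↓-sim [37, 27, 15, 1] end={s4} — reject; 3/3 del acc.
'cr9k': N↓-sim [37, 27, 15, 4, 1] end={s4} ∉↓L; 4/4 deletions ∈↓L.
'99rrrk': N↓-sim [37, 34, 28, 23, 16, 8, 1] end={s4} rej; 6/6 deletions ∈↓L.
3 minimals (antichain).

Antichain: [c9c, cr9k, 99rrrk].


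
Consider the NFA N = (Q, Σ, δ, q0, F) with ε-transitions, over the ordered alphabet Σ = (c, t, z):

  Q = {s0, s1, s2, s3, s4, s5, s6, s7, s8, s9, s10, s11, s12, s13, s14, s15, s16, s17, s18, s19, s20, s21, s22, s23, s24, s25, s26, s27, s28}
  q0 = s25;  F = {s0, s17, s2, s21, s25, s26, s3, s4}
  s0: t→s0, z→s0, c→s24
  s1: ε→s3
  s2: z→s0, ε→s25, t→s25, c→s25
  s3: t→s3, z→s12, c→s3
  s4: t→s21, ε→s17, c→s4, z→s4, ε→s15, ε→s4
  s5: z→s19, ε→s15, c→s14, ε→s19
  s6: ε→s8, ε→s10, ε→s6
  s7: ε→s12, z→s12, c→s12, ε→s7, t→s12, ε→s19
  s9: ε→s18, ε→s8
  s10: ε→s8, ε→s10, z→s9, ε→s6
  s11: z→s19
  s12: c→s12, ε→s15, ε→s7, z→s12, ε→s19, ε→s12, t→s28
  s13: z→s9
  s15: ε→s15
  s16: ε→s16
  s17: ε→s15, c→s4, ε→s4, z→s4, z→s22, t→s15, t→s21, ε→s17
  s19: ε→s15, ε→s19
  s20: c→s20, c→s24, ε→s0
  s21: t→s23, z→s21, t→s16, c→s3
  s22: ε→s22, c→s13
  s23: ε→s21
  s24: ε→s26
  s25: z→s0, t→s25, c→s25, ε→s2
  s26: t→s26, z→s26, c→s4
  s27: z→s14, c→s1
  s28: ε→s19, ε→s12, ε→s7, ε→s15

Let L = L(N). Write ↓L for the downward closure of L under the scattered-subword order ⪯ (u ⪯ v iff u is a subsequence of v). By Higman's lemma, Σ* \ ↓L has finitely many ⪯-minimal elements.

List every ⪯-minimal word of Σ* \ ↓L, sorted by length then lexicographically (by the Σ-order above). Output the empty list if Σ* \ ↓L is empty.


A = [zcctcz].

|Q|=29, |F|=8, |δ|=81 (38 ε).
min D↑ (7 st, q0=0, F={6}): 0:c→0,t→0,z→1 1:c→2,t→1,z→1 2:c→3,t→2,z→2 3:c→3,t→4,z→3 4:c→5,t→4,z→4 5:c→5,t→5,z→6 6:c→6,t→6,z→6 [Hopcroft].
'zcctcz': |S_i|=[21, 19, 18, 16, 9, 6, 5] end={s12,s15,s19,s28,s7} ∉↓L; 6/6 deletions ∈↓L.
1 minimals (antichain).


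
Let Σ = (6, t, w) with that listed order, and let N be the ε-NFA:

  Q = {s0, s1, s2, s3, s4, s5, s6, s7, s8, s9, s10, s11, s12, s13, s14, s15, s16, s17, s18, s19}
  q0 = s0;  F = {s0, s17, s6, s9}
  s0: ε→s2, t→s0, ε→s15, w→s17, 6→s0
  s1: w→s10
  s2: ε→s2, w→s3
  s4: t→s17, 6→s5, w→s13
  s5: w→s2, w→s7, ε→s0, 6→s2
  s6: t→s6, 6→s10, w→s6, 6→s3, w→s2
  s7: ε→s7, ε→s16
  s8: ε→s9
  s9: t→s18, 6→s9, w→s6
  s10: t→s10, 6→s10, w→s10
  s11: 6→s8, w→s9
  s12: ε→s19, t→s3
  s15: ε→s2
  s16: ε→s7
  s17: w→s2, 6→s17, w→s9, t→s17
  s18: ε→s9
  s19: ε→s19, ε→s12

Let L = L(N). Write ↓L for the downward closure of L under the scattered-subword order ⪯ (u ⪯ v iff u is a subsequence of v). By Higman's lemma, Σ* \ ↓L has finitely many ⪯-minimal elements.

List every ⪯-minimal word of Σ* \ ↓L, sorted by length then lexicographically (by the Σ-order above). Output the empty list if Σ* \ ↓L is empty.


Antichain: [www6].

|Q|=20, |F|=4, |δ|=42 (13 ε).
min D↑ (5 st, q0=0, F={4}): 0:6→0,t→0,w→1 1:6→1,t→1,w→2 2:6→2,t→2,w→3 3:6→4,t→3,w→3 4:6→4,t→4,w→4.
'www6': |S_i|=[9, 7, 6, 4, 2] end={s10,s3} ∉↓L; 4/4 del acc.
1 words, ⪯-incomp.


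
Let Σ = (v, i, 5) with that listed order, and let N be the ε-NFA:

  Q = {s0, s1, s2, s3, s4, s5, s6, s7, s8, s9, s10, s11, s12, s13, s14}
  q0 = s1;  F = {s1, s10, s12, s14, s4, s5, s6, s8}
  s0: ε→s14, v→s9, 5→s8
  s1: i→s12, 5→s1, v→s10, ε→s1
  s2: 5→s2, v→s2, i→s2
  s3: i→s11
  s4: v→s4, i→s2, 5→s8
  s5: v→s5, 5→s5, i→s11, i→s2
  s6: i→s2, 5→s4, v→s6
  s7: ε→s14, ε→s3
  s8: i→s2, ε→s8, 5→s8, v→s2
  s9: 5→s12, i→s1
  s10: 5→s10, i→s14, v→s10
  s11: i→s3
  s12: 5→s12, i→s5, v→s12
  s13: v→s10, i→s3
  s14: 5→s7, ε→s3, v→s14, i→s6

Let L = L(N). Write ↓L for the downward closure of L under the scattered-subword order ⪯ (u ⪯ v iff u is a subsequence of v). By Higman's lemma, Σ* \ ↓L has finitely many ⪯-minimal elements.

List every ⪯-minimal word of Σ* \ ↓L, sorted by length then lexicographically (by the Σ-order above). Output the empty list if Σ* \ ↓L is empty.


|Q|=15, |F|=8, |δ|=42 (6 ε).
min D↑ (9 st, q0=0, F={6}): 0:v→1,i→2,5→0 1:v→1,i→3,5→1 2:v→2,i→4,5→2 3:v→3,i→5,5→3 4:v→4,i→6,5→4 5:v→5,i→6,5→7 6:v→6,i→6,5→6 7:v→7,i→6,5→8 8:v→6,i→6,5→8 (ε-aug+det+¬).
'iii': |S_i|=[12, 10, 7, 3] end={s11,s2,s3} rej; 3/3 deletions ∈↓L.
'vii55v': N↓-sim [12, 11, 9, 6, 3, 2, 1] end={s2} ∉↓L; 6/6 single-dels accept.
2 words, ⪯-incomp.

A = [iii, vii55v].


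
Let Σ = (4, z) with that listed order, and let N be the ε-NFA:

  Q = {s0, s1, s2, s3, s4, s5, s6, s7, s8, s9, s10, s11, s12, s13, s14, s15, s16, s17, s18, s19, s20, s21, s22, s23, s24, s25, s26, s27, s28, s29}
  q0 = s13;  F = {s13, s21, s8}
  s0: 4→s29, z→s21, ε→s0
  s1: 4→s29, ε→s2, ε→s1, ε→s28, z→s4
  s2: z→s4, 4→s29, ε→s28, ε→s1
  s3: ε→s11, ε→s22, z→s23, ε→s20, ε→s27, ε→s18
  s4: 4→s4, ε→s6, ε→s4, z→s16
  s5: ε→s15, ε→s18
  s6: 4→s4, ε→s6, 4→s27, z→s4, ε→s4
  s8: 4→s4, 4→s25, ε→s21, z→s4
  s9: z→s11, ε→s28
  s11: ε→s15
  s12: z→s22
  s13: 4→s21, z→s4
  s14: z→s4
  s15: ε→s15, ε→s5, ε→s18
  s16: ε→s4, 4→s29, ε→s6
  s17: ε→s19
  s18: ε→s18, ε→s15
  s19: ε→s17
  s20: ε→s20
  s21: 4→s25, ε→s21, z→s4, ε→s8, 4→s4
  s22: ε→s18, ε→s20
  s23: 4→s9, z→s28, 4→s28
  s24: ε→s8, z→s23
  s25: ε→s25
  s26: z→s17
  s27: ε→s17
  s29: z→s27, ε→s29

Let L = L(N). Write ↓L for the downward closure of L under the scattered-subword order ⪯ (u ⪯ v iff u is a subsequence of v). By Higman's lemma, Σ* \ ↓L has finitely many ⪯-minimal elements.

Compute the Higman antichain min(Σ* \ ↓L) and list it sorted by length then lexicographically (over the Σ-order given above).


min(Σ*\↓L) = [z, 44].

|Q|=30, |F|=3, |δ|=68 (38 ε).
min D↑ (3 st, q0=0, F={2}): 0:4→1,z→2 1:4→2,z→2 2:4→2,z→2 [Hopcroft].
'z': N↓-sim [11, 7] end={s16,s17,s19,s27,s29,s4,s6} rej; 1/1 del acc.
'44': |S_i|=[11, 10, 8] end={s16,s17,s19,s25,s27,s29,s4,s6} rej; 2/2 deletions ∈↓L.
2 obstructions.


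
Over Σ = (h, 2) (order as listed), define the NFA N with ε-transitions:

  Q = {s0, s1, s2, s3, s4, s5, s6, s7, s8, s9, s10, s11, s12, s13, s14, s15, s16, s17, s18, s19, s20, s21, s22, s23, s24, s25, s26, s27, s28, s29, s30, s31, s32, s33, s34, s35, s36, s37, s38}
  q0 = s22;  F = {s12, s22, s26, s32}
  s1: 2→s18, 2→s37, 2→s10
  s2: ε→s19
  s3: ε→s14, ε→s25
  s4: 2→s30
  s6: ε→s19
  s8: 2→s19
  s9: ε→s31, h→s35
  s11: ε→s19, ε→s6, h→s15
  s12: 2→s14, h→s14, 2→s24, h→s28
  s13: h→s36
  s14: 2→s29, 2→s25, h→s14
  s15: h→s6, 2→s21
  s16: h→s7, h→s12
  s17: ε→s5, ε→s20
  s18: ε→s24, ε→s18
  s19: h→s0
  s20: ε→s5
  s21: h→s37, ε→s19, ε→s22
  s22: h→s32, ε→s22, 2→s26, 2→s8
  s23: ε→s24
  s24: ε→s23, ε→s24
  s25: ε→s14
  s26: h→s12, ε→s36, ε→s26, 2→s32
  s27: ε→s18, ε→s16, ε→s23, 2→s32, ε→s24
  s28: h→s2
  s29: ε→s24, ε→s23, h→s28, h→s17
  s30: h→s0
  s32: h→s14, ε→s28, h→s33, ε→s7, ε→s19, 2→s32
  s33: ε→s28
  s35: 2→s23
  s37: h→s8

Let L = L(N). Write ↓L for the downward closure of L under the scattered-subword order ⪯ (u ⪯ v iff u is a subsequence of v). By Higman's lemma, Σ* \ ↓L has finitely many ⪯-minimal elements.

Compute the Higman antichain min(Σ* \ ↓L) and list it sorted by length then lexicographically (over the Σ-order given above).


min(Σ*\↓L) = [hh, 2h2, 22h].

|Q|=39, |F|=4, |δ|=67 (31 ε).
min D↑ (5 st, q0=0, F={3}): 0:h→1,2→2 1:h→3,2→1 2:h→4,2→1 3:h→3,2→3 4:h→3,2→3 (ε-aug+det+¬).
'hh': run [20, 16, 13] end={s0,s14,s17,s19,s2,s20,s23,s24,s25,s28,s29,s33,…} — reject; 2/2 del acc.
'2h2': N↓-sim [20, 19, 14, 12] end={s0,s14,s17,s19,s2,s20,s23,s24,s25,s28,s29,s5} rej; 3/3 del acc.
'22h': |S_i|=[20, 19, 15, 13] end={s0,s14,s17,s19,s2,s20,s23,s24,s25,s28,s29,s33,…} — reject; 3/3 del acc.
3 words, ⪯-incomp.
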